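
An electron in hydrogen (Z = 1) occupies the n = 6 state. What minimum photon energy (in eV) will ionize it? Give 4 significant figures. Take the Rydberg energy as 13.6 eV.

0.3778 eV

E_6 = −13.60/36 = −0.3778 eV, so ionization (to E = 0) requires 0.3778 eV.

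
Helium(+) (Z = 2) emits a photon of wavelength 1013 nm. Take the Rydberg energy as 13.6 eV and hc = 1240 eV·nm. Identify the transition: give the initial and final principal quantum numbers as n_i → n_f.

The photon energy is ΔE = hc/λ = 1240 / 1013 = 1.224 eV.
With Z = 2, ΔE = 54.40 × (1/n_f² − 1/n_i²), so 1/n_f² − 1/n_i² = 0.02250.
Trying n_f = 4 gives 1/n_i² = 0.04000, i.e. n_i ≈ 5; this pair matches.

n_i = 5, n_f = 4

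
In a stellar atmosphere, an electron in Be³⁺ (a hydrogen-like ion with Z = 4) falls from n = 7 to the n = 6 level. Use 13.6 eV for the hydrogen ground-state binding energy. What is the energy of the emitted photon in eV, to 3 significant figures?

1.60 eV

The Bohr energies scale as Z², so for Z = 4: E_n = −217.6/n² eV.
E_7 = −217.6/49 = −4.441 eV and E_6 = −217.6/36 = −6.044 eV.
The photon energy is |E_7 − E_6| = 1.60 eV.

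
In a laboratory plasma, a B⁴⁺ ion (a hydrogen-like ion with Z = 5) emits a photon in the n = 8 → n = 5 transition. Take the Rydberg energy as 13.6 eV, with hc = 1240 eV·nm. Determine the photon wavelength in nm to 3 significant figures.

150 nm

For Z = 5 the level energies scale as Z², so the effective Rydberg energy is 13.6 × 25 = 340.0 eV.
ΔE = 340.0 × (1/5² − 1/8²) = 340.0 × 0.02438 = 8.288 eV.
λ = hc/ΔE = 1240 / 8.288 = 150 nm.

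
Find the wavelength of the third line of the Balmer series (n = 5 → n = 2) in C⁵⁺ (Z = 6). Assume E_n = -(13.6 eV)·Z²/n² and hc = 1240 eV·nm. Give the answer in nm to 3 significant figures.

12.1 nm

The Balmer series terminates on n_f = 2; the third line has n_i = 2+3 = 5.
ΔE = 489.6 × (1/2² − 1/5²) = 102.8 eV.
λ = 1240 / 102.8 = 12.1 nm.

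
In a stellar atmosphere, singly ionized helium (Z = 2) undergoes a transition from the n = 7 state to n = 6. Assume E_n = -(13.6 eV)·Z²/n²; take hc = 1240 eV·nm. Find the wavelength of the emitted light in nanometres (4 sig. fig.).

3093 nm

For Z = 2 the level energies scale as Z², so the effective Rydberg energy is 13.6 × 4 = 54.40 eV.
ΔE = 54.40 × (1/6² − 1/7²) = 54.40 × 0.007370 = 0.4009 eV.
λ = hc/ΔE = 1240 / 0.4009 = 3093 nm.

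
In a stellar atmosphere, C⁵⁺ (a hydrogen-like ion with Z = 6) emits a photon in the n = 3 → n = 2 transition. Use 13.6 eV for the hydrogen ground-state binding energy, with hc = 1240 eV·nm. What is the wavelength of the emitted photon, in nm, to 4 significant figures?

For Z = 6 the level energies scale as Z², so the effective Rydberg energy is 13.6 × 36 = 489.6 eV.
ΔE = 489.6 × (1/2² − 1/3²) = 489.6 × 0.1389 = 68.00 eV.
λ = hc/ΔE = 1240 / 68.00 = 18.24 nm.

18.24 nm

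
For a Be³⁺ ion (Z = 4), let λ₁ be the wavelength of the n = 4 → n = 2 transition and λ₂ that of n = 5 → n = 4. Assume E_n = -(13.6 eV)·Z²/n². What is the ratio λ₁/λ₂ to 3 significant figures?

λ ∝ 1/ΔE ∝ 1/(1/n_f² − 1/n_i²), and the Z² and hc factors cancel in the ratio.
λ₁/λ₂ = (1/4² − 1/5²)/(1/2² − 1/4²) = 0.02250/0.1875 = 0.120.

0.120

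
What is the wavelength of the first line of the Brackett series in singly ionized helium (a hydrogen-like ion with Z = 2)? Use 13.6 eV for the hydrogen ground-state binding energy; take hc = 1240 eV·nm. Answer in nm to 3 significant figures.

The Brackett series terminates on n_f = 4; the first line has n_i = 4+1 = 5.
ΔE = 54.40 × (1/4² − 1/5²) = 1.224 eV.
λ = 1240 / 1.224 = 1010 nm.

1010 nm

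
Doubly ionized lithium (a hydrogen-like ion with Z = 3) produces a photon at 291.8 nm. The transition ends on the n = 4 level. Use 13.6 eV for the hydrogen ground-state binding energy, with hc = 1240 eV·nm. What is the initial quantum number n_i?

n_i = 6

The photon energy is ΔE = hc/λ = 1240 / 291.8 = 4.249 eV.
With Z = 3, ΔE = 122.4 × (1/n_f² − 1/n_i²), so 1/n_f² − 1/n_i² = 0.03472.
With n_f = 4: 1/n_i² = 1/16 − 0.03472 = 0.02778, so n_i ≈ 6.00.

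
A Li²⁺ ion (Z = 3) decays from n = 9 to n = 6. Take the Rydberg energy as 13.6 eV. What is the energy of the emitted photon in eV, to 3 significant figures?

The Bohr energies scale as Z², so for Z = 3: E_n = −122.4/n² eV.
E_9 = −122.4/81 = −1.511 eV and E_6 = −122.4/36 = −3.400 eV.
The photon energy is |E_9 − E_6| = 1.89 eV.

1.89 eV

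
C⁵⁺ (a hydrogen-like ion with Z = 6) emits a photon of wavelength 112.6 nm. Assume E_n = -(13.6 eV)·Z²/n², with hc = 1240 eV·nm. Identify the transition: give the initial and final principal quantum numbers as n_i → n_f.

n_i = 5, n_f = 4

The photon energy is ΔE = hc/λ = 1240 / 112.6 = 11.01 eV.
With Z = 6, ΔE = 489.6 × (1/n_f² − 1/n_i²), so 1/n_f² − 1/n_i² = 0.02249.
Trying n_f = 4 gives 1/n_i² = 0.04001, i.e. n_i ≈ 5; this pair matches.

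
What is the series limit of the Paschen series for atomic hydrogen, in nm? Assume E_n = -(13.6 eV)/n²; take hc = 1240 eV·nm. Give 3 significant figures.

The Paschen series has lower level n_f = 3; the series limit corresponds to n_i → ∞.
ΔE_max = 13.6 × 1 / 3² = 1.511 eV.
λ_min = 1240 / 1.511 = 821 nm.

821 nm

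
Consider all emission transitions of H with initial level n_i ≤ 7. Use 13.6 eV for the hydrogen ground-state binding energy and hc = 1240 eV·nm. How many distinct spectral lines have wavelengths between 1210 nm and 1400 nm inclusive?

Enumerate all n_i → n_f pairs with 1 ≤ n_f < n_i ≤ 7 and compute λ = 1240 / [13.6·1·(1/n_f² − 1/n_i²)].
Lines falling in [1210, 1400] nm: 5→3 (1282 nm).

1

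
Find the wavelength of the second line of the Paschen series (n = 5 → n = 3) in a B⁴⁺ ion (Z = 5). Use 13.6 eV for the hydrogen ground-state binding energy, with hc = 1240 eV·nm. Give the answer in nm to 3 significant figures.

The Paschen series terminates on n_f = 3; the second line has n_i = 3+2 = 5.
ΔE = 340.0 × (1/3² − 1/5²) = 24.18 eV.
λ = 1240 / 24.18 = 51.3 nm.

51.3 nm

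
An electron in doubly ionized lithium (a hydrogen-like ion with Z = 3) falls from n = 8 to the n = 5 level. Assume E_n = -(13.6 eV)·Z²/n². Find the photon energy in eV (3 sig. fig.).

2.98 eV

The Bohr energies scale as Z², so for Z = 3: E_n = −122.4/n² eV.
E_8 = −122.4/64 = −1.913 eV and E_5 = −122.4/25 = −4.896 eV.
The photon energy is |E_8 − E_5| = 2.98 eV.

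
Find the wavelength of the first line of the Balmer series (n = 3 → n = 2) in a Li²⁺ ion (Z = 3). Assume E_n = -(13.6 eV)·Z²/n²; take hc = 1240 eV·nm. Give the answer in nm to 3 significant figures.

72.9 nm

The Balmer series terminates on n_f = 2; the first line has n_i = 2+1 = 3.
ΔE = 122.4 × (1/2² − 1/3²) = 17.00 eV.
λ = 1240 / 17.00 = 72.9 nm.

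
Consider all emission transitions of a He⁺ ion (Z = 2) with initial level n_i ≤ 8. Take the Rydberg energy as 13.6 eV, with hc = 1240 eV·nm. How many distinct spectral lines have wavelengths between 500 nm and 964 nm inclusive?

3

Enumerate all n_i → n_f pairs with 1 ≤ n_f < n_i ≤ 8 and compute λ = 1240 / [13.6·4·(1/n_f² − 1/n_i²)].
Lines falling in [500, 964] nm: 7→4 (541.5 nm), 6→4 (656.5 nm), 8→5 (935.1 nm).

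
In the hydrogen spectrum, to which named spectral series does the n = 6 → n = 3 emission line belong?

The series is set by the lower level: n_f = 3 is the Paschen series.

Paschen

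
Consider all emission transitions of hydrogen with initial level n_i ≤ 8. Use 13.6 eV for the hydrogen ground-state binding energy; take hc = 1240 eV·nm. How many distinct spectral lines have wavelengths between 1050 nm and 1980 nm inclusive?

Enumerate all n_i → n_f pairs with 1 ≤ n_f < n_i ≤ 8 and compute λ = 1240 / [13.6·1·(1/n_f² − 1/n_i²)].
Lines falling in [1050, 1980] nm: 6→3 (1094 nm), 5→3 (1282 nm), 4→3 (1876 nm), 8→4 (1945 nm).

4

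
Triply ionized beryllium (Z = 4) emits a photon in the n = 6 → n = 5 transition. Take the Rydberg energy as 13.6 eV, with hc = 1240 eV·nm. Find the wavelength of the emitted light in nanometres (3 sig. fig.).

466 nm

For Z = 4 the level energies scale as Z², so the effective Rydberg energy is 13.6 × 16 = 217.6 eV.
ΔE = 217.6 × (1/5² − 1/6²) = 217.6 × 0.01222 = 2.660 eV.
λ = hc/ΔE = 1240 / 2.660 = 466 nm.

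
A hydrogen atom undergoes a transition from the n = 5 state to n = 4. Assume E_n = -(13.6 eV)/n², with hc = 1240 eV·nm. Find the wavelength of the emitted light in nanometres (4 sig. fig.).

4052 nm

ΔE = 13.60 × (1/4² − 1/5²) = 13.60 × 0.02250 = 0.3060 eV.
λ = hc/ΔE = 1240 / 0.3060 = 4052 nm.
This line belongs to the Brackett series.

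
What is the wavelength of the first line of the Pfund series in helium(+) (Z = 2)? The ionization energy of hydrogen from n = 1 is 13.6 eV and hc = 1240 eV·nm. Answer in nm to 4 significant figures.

1865 nm

The Pfund series terminates on n_f = 5; the first line has n_i = 5+1 = 6.
ΔE = 54.40 × (1/5² − 1/6²) = 0.6649 eV.
λ = 1240 / 0.6649 = 1865 nm.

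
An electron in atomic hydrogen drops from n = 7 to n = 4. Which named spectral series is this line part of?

The series is set by the lower level: n_f = 4 is the Brackett series.

Brackett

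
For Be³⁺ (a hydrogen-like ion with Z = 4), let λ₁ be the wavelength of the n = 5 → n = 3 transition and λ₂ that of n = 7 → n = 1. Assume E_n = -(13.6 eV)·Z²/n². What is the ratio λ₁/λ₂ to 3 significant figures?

13.8

λ ∝ 1/ΔE ∝ 1/(1/n_f² − 1/n_i²), and the Z² and hc factors cancel in the ratio.
λ₁/λ₂ = (1/1² − 1/7²)/(1/3² − 1/5²) = 0.9796/0.07111 = 13.8.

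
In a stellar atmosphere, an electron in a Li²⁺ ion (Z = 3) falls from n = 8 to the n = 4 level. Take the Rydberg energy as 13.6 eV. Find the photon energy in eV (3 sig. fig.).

5.74 eV

The Bohr energies scale as Z², so for Z = 3: E_n = −122.4/n² eV.
E_8 = −122.4/64 = −1.913 eV and E_4 = −122.4/16 = −7.650 eV.
The photon energy is |E_8 − E_4| = 5.74 eV.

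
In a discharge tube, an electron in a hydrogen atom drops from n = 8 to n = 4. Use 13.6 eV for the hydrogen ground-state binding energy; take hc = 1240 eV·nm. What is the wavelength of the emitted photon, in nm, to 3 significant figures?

ΔE = 13.60 × (1/4² − 1/8²) = 13.60 × 0.04688 = 0.6375 eV.
λ = hc/ΔE = 1240 / 0.6375 = 1950 nm.
This line belongs to the Brackett series.

1950 nm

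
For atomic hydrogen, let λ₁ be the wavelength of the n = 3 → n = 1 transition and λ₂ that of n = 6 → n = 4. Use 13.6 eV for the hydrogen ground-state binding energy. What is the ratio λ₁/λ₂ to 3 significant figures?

0.0391

λ ∝ 1/ΔE ∝ 1/(1/n_f² − 1/n_i²), and the Z² and hc factors cancel in the ratio.
λ₁/λ₂ = (1/4² − 1/6²)/(1/1² − 1/3²) = 0.03472/0.8889 = 0.0391.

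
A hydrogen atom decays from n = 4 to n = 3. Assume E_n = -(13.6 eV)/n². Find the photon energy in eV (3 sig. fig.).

E_4 = −13.60/16 = −0.8500 eV and E_3 = −13.60/9 = −1.511 eV.
The photon energy is |E_4 − E_3| = 0.661 eV.

0.661 eV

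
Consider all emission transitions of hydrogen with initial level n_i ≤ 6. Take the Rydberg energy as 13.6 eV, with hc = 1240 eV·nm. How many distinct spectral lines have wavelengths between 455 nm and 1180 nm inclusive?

3

Enumerate all n_i → n_f pairs with 1 ≤ n_f < n_i ≤ 6 and compute λ = 1240 / [13.6·1·(1/n_f² − 1/n_i²)].
Lines falling in [455, 1180] nm: 4→2 (486.3 nm), 3→2 (656.5 nm), 6→3 (1094 nm).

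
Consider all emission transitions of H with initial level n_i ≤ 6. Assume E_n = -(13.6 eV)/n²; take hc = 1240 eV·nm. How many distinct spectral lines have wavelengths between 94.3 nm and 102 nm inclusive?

Enumerate all n_i → n_f pairs with 1 ≤ n_f < n_i ≤ 6 and compute λ = 1240 / [13.6·1·(1/n_f² − 1/n_i²)].
Lines falling in [94.3, 102] nm: 5→1 (94.98 nm), 4→1 (97.25 nm).

2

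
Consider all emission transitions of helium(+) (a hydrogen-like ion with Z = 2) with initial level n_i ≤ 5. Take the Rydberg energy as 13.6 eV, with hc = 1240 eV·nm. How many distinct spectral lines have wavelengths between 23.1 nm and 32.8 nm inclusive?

4

Enumerate all n_i → n_f pairs with 1 ≤ n_f < n_i ≤ 5 and compute λ = 1240 / [13.6·4·(1/n_f² − 1/n_i²)].
Lines falling in [23.1, 32.8] nm: 5→1 (23.74 nm), 4→1 (24.31 nm), 3→1 (25.64 nm), 2→1 (30.39 nm).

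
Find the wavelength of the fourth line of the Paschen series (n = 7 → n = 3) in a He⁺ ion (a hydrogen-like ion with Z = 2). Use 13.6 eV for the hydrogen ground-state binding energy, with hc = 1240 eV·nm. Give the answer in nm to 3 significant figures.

The Paschen series terminates on n_f = 3; the fourth line has n_i = 3+4 = 7.
ΔE = 54.40 × (1/3² − 1/7²) = 4.934 eV.
λ = 1240 / 4.934 = 251 nm.

251 nm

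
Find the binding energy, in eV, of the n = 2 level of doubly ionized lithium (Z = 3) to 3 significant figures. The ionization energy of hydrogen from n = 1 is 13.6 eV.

E_n = −13.6 Z²/n² = −122.4/n² eV for Z = 3.
E_2 = −122.4/4 = −30.6 eV, so ionization (to E = 0) requires 30.6 eV.

30.6 eV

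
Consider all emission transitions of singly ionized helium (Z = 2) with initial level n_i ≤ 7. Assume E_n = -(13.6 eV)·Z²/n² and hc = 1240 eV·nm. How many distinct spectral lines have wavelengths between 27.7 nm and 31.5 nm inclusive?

Enumerate all n_i → n_f pairs with 1 ≤ n_f < n_i ≤ 7 and compute λ = 1240 / [13.6·4·(1/n_f² − 1/n_i²)].
Lines falling in [27.7, 31.5] nm: 2→1 (30.39 nm).

1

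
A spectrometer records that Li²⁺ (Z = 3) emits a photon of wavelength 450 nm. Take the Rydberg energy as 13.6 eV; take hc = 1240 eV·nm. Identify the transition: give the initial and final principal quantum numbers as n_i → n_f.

The photon energy is ΔE = hc/λ = 1240 / 450 = 2.756 eV.
With Z = 3, ΔE = 122.4 × (1/n_f² − 1/n_i²), so 1/n_f² − 1/n_i² = 0.02251.
Trying n_f = 4 gives 1/n_i² = 0.03999, i.e. n_i ≈ 5; this pair matches.

n_i = 5, n_f = 4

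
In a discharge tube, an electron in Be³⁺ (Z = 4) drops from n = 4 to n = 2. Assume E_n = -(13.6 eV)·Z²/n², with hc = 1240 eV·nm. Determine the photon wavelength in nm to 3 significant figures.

For Z = 4 the level energies scale as Z², so the effective Rydberg energy is 13.6 × 16 = 217.6 eV.
ΔE = 217.6 × (1/2² − 1/4²) = 217.6 × 0.1875 = 40.80 eV.
λ = hc/ΔE = 1240 / 40.80 = 30.4 nm.

30.4 nm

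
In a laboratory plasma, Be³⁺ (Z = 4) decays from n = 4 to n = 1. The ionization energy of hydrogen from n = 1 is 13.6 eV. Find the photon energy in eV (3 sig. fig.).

The Bohr energies scale as Z², so for Z = 4: E_n = −217.6/n² eV.
E_4 = −217.6/16 = −13.60 eV and E_1 = −217.6/1 = −217.6 eV.
The photon energy is |E_4 − E_1| = 204 eV.

204 eV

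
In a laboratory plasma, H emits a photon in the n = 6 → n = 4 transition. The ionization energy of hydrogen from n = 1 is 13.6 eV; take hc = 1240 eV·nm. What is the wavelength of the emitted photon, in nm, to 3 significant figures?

2630 nm

ΔE = 13.60 × (1/4² − 1/6²) = 13.60 × 0.03472 = 0.4722 eV.
λ = hc/ΔE = 1240 / 0.4722 = 2630 nm.
This line belongs to the Brackett series.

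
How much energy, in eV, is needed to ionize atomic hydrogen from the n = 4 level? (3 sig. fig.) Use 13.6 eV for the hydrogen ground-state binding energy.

E_4 = −13.60/16 = −0.850 eV, so ionization (to E = 0) requires 0.850 eV.

0.850 eV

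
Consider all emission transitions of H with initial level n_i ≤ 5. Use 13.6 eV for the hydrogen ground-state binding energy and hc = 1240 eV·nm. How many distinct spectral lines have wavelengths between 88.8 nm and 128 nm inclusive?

4

Enumerate all n_i → n_f pairs with 1 ≤ n_f < n_i ≤ 5 and compute λ = 1240 / [13.6·1·(1/n_f² − 1/n_i²)].
Lines falling in [88.8, 128] nm: 5→1 (94.98 nm), 4→1 (97.25 nm), 3→1 (102.6 nm), 2→1 (121.6 nm).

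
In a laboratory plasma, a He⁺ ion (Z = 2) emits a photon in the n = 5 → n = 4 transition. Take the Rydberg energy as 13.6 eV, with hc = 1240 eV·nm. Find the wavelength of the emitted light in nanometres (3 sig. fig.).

1010 nm

For Z = 2 the level energies scale as Z², so the effective Rydberg energy is 13.6 × 4 = 54.40 eV.
ΔE = 54.40 × (1/4² − 1/5²) = 54.40 × 0.02250 = 1.224 eV.
λ = hc/ΔE = 1240 / 1.224 = 1010 nm.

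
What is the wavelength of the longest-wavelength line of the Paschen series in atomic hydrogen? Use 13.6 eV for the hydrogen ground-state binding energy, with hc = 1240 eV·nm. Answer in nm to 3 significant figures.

The Paschen series terminates on n_f = 3; the first line has n_i = 3+1 = 4.
ΔE = 13.60 × (1/3² − 1/4²) = 0.6611 eV.
λ = 1240 / 0.6611 = 1880 nm.

1880 nm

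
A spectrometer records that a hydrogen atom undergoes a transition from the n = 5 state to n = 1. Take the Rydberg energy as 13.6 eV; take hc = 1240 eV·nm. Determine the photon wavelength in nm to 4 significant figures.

94.98 nm

ΔE = 13.60 × (1/1² − 1/5²) = 13.60 × 0.9600 = 13.06 eV.
λ = hc/ΔE = 1240 / 13.06 = 94.98 nm.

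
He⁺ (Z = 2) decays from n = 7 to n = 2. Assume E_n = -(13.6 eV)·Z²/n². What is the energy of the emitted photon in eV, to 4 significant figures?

12.49 eV

The Bohr energies scale as Z², so for Z = 2: E_n = −54.40/n² eV.
E_7 = −54.40/49 = −1.110 eV and E_2 = −54.40/4 = −13.60 eV.
The photon energy is |E_7 − E_2| = 12.49 eV.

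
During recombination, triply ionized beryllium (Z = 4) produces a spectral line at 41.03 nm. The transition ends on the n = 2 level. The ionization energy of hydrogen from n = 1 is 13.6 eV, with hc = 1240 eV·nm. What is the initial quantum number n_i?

n_i = 3

The photon energy is ΔE = hc/λ = 1240 / 41.03 = 30.22 eV.
With Z = 4, ΔE = 217.6 × (1/n_f² − 1/n_i²), so 1/n_f² − 1/n_i² = 0.1389.
With n_f = 2: 1/n_i² = 1/4 − 0.1389 = 0.1111, so n_i ≈ 3.00.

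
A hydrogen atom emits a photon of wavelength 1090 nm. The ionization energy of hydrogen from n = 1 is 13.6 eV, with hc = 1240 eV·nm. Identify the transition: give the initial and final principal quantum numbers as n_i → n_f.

n_i = 6, n_f = 3

The photon energy is ΔE = hc/λ = 1240 / 1090 = 1.138 eV.
With Z = 1, ΔE = 13.60 × (1/n_f² − 1/n_i²), so 1/n_f² − 1/n_i² = 0.08365.
Trying n_f = 3 gives 1/n_i² = 0.02746, i.e. n_i ≈ 6; this pair matches.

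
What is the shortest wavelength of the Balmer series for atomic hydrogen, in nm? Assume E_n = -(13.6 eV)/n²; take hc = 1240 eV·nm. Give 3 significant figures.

365 nm

The Balmer series has lower level n_f = 2; the series limit corresponds to n_i → ∞.
ΔE_max = 13.6 × 1 / 2² = 3.400 eV.
λ_min = 1240 / 3.400 = 365 nm.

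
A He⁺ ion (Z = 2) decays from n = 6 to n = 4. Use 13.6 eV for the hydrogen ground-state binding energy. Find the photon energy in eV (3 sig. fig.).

1.89 eV

The Bohr energies scale as Z², so for Z = 2: E_n = −54.40/n² eV.
E_6 = −54.40/36 = −1.511 eV and E_4 = −54.40/16 = −3.400 eV.
The photon energy is |E_6 − E_4| = 1.89 eV.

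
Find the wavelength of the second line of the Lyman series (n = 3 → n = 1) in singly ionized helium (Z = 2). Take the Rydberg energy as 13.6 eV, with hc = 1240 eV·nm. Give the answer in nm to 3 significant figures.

25.6 nm

The Lyman series terminates on n_f = 1; the second line has n_i = 1+2 = 3.
ΔE = 54.40 × (1/1² − 1/3²) = 48.36 eV.
λ = 1240 / 48.36 = 25.6 nm.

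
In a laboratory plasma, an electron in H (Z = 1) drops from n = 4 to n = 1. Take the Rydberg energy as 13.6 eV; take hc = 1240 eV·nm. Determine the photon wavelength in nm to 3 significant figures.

97.3 nm

ΔE = 13.60 × (1/1² − 1/4²) = 13.60 × 0.9375 = 12.75 eV.
λ = hc/ΔE = 1240 / 12.75 = 97.3 nm.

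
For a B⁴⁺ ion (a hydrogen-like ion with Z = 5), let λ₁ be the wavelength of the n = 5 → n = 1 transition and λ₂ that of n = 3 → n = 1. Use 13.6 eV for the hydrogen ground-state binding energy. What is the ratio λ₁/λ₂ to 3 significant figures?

λ ∝ 1/ΔE ∝ 1/(1/n_f² − 1/n_i²), and the Z² and hc factors cancel in the ratio.
λ₁/λ₂ = (1/1² − 1/3²)/(1/1² − 1/5²) = 0.8889/0.9600 = 0.926.

0.926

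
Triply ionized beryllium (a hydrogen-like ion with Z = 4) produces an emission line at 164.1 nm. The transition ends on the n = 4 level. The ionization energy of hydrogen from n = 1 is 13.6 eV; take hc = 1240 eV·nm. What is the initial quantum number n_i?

n_i = 6

The photon energy is ΔE = hc/λ = 1240 / 164.1 = 7.556 eV.
With Z = 4, ΔE = 217.6 × (1/n_f² − 1/n_i²), so 1/n_f² − 1/n_i² = 0.03473.
With n_f = 4: 1/n_i² = 1/16 − 0.03473 = 0.02777, so n_i ≈ 6.00.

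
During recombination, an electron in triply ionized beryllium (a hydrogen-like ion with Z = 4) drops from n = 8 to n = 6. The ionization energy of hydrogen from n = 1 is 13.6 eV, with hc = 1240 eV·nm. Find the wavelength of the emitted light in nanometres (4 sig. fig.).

For Z = 4 the level energies scale as Z², so the effective Rydberg energy is 13.6 × 16 = 217.6 eV.
ΔE = 217.6 × (1/6² − 1/8²) = 217.6 × 0.01215 = 2.644 eV.
λ = hc/ΔE = 1240 / 2.644 = 468.9 nm.

468.9 nm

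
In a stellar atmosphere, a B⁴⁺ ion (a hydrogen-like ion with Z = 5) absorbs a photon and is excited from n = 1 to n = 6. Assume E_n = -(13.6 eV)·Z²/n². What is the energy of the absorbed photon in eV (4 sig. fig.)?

The Bohr energies scale as Z², so for Z = 5: E_n = −340.0/n² eV.
E_6 = −340.0/36 = −9.444 eV and E_1 = −340.0/1 = −340.0 eV.
The photon energy is |E_6 − E_1| = 330.6 eV.

330.6 eV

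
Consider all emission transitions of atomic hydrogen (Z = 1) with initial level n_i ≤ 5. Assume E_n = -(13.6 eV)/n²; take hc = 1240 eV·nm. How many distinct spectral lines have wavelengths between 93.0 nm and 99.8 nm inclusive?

Enumerate all n_i → n_f pairs with 1 ≤ n_f < n_i ≤ 5 and compute λ = 1240 / [13.6·1·(1/n_f² − 1/n_i²)].
Lines falling in [93.0, 99.8] nm: 5→1 (94.98 nm), 4→1 (97.25 nm).

2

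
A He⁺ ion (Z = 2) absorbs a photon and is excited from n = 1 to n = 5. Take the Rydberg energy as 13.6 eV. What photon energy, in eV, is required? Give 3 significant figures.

The Bohr energies scale as Z², so for Z = 2: E_n = −54.40/n² eV.
E_5 = −54.40/25 = −2.176 eV and E_1 = −54.40/1 = −54.40 eV.
The photon energy is |E_5 − E_1| = 52.2 eV.

52.2 eV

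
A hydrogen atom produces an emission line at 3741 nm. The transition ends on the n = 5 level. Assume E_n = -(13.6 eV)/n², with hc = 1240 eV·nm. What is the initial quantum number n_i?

The photon energy is ΔE = hc/λ = 1240 / 3741 = 0.3315 eV.
With Z = 1, ΔE = 13.60 × (1/n_f² − 1/n_i²), so 1/n_f² − 1/n_i² = 0.02437.
With n_f = 5: 1/n_i² = 1/25 − 0.02437 = 0.01563, so n_i ≈ 8.00.

n_i = 8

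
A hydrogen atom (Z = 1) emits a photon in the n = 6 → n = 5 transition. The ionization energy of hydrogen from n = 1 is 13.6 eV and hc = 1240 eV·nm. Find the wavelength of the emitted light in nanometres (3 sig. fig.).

ΔE = 13.60 × (1/5² − 1/6²) = 13.60 × 0.01222 = 0.1662 eV.
λ = hc/ΔE = 1240 / 0.1662 = 7460 nm.

7460 nm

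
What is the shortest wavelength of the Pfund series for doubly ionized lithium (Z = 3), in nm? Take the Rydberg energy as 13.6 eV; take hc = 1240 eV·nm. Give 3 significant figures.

The Pfund series has lower level n_f = 5; the series limit corresponds to n_i → ∞.
ΔE_max = 13.6 × 9 / 5² = 4.896 eV.
λ_min = 1240 / 4.896 = 253 nm.

253 nm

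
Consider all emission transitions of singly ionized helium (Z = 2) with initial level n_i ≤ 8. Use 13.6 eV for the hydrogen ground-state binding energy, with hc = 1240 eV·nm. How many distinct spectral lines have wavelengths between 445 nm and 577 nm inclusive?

3

Enumerate all n_i → n_f pairs with 1 ≤ n_f < n_i ≤ 8 and compute λ = 1240 / [13.6·4·(1/n_f² − 1/n_i²)].
Lines falling in [445, 577] nm: 4→3 (468.9 nm), 8→4 (486.3 nm), 7→4 (541.5 nm).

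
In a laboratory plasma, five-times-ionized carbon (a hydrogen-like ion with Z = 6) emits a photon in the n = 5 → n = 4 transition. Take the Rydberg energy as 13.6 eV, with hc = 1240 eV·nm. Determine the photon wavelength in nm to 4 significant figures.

112.6 nm

For Z = 6 the level energies scale as Z², so the effective Rydberg energy is 13.6 × 36 = 489.6 eV.
ΔE = 489.6 × (1/4² − 1/5²) = 489.6 × 0.02250 = 11.02 eV.
λ = hc/ΔE = 1240 / 11.02 = 112.6 nm.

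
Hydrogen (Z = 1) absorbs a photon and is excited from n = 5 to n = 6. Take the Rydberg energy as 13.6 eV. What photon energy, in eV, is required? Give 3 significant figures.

E_6 = −13.60/36 = −0.3778 eV and E_5 = −13.60/25 = −0.5440 eV.
The photon energy is |E_6 − E_5| = 0.166 eV.

0.166 eV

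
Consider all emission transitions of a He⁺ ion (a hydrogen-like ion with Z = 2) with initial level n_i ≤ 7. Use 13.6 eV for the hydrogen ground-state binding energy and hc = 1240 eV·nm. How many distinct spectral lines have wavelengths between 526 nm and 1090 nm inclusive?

Enumerate all n_i → n_f pairs with 1 ≤ n_f < n_i ≤ 7 and compute λ = 1240 / [13.6·4·(1/n_f² − 1/n_i²)].
Lines falling in [526, 1090] nm: 7→4 (541.5 nm), 6→4 (656.5 nm), 5→4 (1013 nm).

3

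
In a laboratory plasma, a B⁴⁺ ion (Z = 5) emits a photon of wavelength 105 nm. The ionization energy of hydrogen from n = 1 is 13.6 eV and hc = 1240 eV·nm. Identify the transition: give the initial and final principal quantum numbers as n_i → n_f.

n_i = 6, n_f = 4

The photon energy is ΔE = hc/λ = 1240 / 105 = 11.81 eV.
With Z = 5, ΔE = 340.0 × (1/n_f² − 1/n_i²), so 1/n_f² − 1/n_i² = 0.03473.
Trying n_f = 4 gives 1/n_i² = 0.02777, i.e. n_i ≈ 6; this pair matches.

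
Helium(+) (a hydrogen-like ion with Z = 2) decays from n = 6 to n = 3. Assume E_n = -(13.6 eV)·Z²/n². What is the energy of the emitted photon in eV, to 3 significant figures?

The Bohr energies scale as Z², so for Z = 2: E_n = −54.40/n² eV.
E_6 = −54.40/36 = −1.511 eV and E_3 = −54.40/9 = −6.044 eV.
The photon energy is |E_6 − E_3| = 4.53 eV.

4.53 eV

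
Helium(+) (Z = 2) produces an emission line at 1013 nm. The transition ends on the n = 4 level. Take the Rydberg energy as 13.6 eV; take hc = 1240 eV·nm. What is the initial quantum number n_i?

The photon energy is ΔE = hc/λ = 1240 / 1013 = 1.224 eV.
With Z = 2, ΔE = 54.40 × (1/n_f² − 1/n_i²), so 1/n_f² − 1/n_i² = 0.02250.
With n_f = 4: 1/n_i² = 1/16 − 0.02250 = 0.04000, so n_i ≈ 5.00.

n_i = 5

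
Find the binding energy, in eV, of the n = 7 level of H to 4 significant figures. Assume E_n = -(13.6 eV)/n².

E_7 = −13.60/49 = −0.2776 eV, so ionization (to E = 0) requires 0.2776 eV.

0.2776 eV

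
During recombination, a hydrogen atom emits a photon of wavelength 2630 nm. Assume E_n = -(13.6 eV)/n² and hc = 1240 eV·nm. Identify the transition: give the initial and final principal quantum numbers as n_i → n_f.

The photon energy is ΔE = hc/λ = 1240 / 2630 = 0.4715 eV.
With Z = 1, ΔE = 13.60 × (1/n_f² − 1/n_i²), so 1/n_f² − 1/n_i² = 0.03467.
Trying n_f = 4 gives 1/n_i² = 0.02783, i.e. n_i ≈ 6; this pair matches.

n_i = 6, n_f = 4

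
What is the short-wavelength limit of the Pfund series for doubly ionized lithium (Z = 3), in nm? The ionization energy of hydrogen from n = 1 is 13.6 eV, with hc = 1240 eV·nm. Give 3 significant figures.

253 nm

The Pfund series has lower level n_f = 5; the series limit corresponds to n_i → ∞.
ΔE_max = 13.6 × 9 / 5² = 4.896 eV.
λ_min = 1240 / 4.896 = 253 nm.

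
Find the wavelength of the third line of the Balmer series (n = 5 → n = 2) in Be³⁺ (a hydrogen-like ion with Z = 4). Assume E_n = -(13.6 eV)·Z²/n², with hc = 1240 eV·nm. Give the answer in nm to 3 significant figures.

The Balmer series terminates on n_f = 2; the third line has n_i = 2+3 = 5.
ΔE = 217.6 × (1/2² − 1/5²) = 45.70 eV.
λ = 1240 / 45.70 = 27.1 nm.

27.1 nm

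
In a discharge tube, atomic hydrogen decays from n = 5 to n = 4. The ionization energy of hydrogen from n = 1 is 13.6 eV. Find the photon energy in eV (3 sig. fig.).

E_5 = −13.60/25 = −0.5440 eV and E_4 = −13.60/16 = −0.8500 eV.
The photon energy is |E_5 − E_4| = 0.306 eV.

0.306 eV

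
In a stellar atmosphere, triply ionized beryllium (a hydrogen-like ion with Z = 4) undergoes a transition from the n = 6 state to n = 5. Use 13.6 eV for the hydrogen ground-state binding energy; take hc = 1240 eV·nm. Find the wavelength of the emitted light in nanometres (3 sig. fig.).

For Z = 4 the level energies scale as Z², so the effective Rydberg energy is 13.6 × 16 = 217.6 eV.
ΔE = 217.6 × (1/5² − 1/6²) = 217.6 × 0.01222 = 2.660 eV.
λ = hc/ΔE = 1240 / 2.660 = 466 nm.

466 nm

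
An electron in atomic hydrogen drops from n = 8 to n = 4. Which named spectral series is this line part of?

Brackett

The series is set by the lower level: n_f = 4 is the Brackett series.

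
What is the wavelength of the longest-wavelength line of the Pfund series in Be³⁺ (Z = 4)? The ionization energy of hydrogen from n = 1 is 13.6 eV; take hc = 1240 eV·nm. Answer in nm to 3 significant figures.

The Pfund series terminates on n_f = 5; the first line has n_i = 5+1 = 6.
ΔE = 217.6 × (1/5² − 1/6²) = 2.660 eV.
λ = 1240 / 2.660 = 466 nm.

466 nm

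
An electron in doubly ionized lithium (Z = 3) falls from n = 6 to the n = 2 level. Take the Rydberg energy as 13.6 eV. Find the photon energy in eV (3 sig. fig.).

The Bohr energies scale as Z², so for Z = 3: E_n = −122.4/n² eV.
E_6 = −122.4/36 = −3.400 eV and E_2 = −122.4/4 = −30.60 eV.
The photon energy is |E_6 − E_2| = 27.2 eV.

27.2 eV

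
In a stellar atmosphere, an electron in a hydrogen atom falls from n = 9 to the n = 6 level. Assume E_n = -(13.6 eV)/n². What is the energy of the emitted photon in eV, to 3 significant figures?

E_9 = −13.60/81 = −0.1679 eV and E_6 = −13.60/36 = −0.3778 eV.
The photon energy is |E_9 − E_6| = 0.210 eV.

0.210 eV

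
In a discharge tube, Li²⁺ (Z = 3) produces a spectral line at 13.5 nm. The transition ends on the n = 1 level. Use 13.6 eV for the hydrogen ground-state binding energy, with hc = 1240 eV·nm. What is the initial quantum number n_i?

n_i = 2

The photon energy is ΔE = hc/λ = 1240 / 13.5 = 91.85 eV.
With Z = 3, ΔE = 122.4 × (1/n_f² − 1/n_i²), so 1/n_f² − 1/n_i² = 0.7504.
With n_f = 1: 1/n_i² = 1/1 − 0.7504 = 0.2496, so n_i ≈ 2.00.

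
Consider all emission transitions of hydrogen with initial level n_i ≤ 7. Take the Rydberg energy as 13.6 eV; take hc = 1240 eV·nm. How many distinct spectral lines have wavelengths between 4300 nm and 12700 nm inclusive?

3

Enumerate all n_i → n_f pairs with 1 ≤ n_f < n_i ≤ 7 and compute λ = 1240 / [13.6·1·(1/n_f² − 1/n_i²)].
Lines falling in [4300, 12700] nm: 7→5 (4654 nm), 6→5 (7460 nm), 7→6 (12370 nm).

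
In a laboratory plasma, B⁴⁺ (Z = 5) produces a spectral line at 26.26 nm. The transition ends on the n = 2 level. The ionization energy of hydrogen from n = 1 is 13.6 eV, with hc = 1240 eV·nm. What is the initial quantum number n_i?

The photon energy is ΔE = hc/λ = 1240 / 26.26 = 47.22 eV.
With Z = 5, ΔE = 340.0 × (1/n_f² − 1/n_i²), so 1/n_f² − 1/n_i² = 0.1389.
With n_f = 2: 1/n_i² = 1/4 − 0.1389 = 0.1111, so n_i ≈ 3.00.

n_i = 3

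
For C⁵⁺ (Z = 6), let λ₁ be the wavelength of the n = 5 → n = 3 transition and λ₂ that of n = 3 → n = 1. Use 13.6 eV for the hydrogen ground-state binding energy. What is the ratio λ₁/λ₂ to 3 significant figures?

12.5

λ ∝ 1/ΔE ∝ 1/(1/n_f² − 1/n_i²), and the Z² and hc factors cancel in the ratio.
λ₁/λ₂ = (1/1² − 1/3²)/(1/3² − 1/5²) = 0.8889/0.07111 = 12.5.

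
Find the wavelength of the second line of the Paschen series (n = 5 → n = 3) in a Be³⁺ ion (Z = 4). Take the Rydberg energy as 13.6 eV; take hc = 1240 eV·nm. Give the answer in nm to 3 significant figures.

The Paschen series terminates on n_f = 3; the second line has n_i = 3+2 = 5.
ΔE = 217.6 × (1/3² − 1/5²) = 15.47 eV.
λ = 1240 / 15.47 = 80.1 nm.

80.1 nm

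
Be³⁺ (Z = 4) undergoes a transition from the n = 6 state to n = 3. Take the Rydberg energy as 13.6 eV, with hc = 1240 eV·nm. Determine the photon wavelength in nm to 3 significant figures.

For Z = 4 the level energies scale as Z², so the effective Rydberg energy is 13.6 × 16 = 217.6 eV.
ΔE = 217.6 × (1/3² − 1/6²) = 217.6 × 0.08333 = 18.13 eV.
λ = hc/ΔE = 1240 / 18.13 = 68.4 nm.

68.4 nm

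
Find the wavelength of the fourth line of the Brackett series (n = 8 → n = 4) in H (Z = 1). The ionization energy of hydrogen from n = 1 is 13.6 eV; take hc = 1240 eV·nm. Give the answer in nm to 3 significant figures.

1950 nm

The Brackett series terminates on n_f = 4; the fourth line has n_i = 4+4 = 8.
ΔE = 13.60 × (1/4² − 1/8²) = 0.6375 eV.
λ = 1240 / 0.6375 = 1950 nm.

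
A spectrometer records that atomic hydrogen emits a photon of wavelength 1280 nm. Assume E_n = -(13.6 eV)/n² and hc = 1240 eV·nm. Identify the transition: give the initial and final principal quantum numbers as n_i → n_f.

n_i = 5, n_f = 3

The photon energy is ΔE = hc/λ = 1240 / 1280 = 0.9688 eV.
With Z = 1, ΔE = 13.60 × (1/n_f² − 1/n_i²), so 1/n_f² − 1/n_i² = 0.07123.
Trying n_f = 3 gives 1/n_i² = 0.03988, i.e. n_i ≈ 5; this pair matches.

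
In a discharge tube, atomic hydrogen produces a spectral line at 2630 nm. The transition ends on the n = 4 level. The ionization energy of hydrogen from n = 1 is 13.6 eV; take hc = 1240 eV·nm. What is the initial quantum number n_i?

n_i = 6

The photon energy is ΔE = hc/λ = 1240 / 2630 = 0.4715 eV.
With Z = 1, ΔE = 13.60 × (1/n_f² − 1/n_i²), so 1/n_f² − 1/n_i² = 0.03467.
With n_f = 4: 1/n_i² = 1/16 − 0.03467 = 0.02783, so n_i ≈ 5.99.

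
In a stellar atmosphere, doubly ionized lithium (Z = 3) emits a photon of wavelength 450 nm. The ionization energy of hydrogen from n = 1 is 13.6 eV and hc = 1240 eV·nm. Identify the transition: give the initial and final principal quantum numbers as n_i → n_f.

The photon energy is ΔE = hc/λ = 1240 / 450 = 2.756 eV.
With Z = 3, ΔE = 122.4 × (1/n_f² − 1/n_i²), so 1/n_f² − 1/n_i² = 0.02251.
Trying n_f = 4 gives 1/n_i² = 0.03999, i.e. n_i ≈ 5; this pair matches.

n_i = 5, n_f = 4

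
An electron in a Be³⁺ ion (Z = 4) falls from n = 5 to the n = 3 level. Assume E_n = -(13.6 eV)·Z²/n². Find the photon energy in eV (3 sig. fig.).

15.5 eV

The Bohr energies scale as Z², so for Z = 4: E_n = −217.6/n² eV.
E_5 = −217.6/25 = −8.704 eV and E_3 = −217.6/9 = −24.18 eV.
The photon energy is |E_5 − E_3| = 15.5 eV.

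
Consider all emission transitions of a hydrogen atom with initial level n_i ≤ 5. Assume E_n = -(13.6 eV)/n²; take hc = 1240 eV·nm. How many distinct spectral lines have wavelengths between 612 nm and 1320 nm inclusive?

Enumerate all n_i → n_f pairs with 1 ≤ n_f < n_i ≤ 5 and compute λ = 1240 / [13.6·1·(1/n_f² − 1/n_i²)].
Lines falling in [612, 1320] nm: 3→2 (656.5 nm), 5→3 (1282 nm).

2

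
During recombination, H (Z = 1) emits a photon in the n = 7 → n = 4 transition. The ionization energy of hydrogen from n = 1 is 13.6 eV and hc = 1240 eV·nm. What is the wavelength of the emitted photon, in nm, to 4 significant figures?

2166 nm

ΔE = 13.60 × (1/4² − 1/7²) = 13.60 × 0.04209 = 0.5724 eV.
λ = hc/ΔE = 1240 / 0.5724 = 2166 nm.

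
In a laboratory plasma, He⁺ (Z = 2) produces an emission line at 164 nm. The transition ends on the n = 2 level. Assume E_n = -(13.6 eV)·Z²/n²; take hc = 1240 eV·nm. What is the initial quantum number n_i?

The photon energy is ΔE = hc/λ = 1240 / 164 = 7.561 eV.
With Z = 2, ΔE = 54.40 × (1/n_f² − 1/n_i²), so 1/n_f² − 1/n_i² = 0.1390.
With n_f = 2: 1/n_i² = 1/4 − 0.1390 = 0.1110, so n_i ≈ 3.00.

n_i = 3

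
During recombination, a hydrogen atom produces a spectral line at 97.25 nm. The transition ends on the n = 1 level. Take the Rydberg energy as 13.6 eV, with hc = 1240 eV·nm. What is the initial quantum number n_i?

n_i = 4

The photon energy is ΔE = hc/λ = 1240 / 97.25 = 12.75 eV.
With Z = 1, ΔE = 13.60 × (1/n_f² − 1/n_i²), so 1/n_f² − 1/n_i² = 0.9375.
With n_f = 1: 1/n_i² = 1/1 − 0.9375 = 0.06245, so n_i ≈ 4.00.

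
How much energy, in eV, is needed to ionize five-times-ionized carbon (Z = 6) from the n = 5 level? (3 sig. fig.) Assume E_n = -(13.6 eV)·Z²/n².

E_n = −13.6 Z²/n² = −489.6/n² eV for Z = 6.
E_5 = −489.6/25 = −19.6 eV, so ionization (to E = 0) requires 19.6 eV.

19.6 eV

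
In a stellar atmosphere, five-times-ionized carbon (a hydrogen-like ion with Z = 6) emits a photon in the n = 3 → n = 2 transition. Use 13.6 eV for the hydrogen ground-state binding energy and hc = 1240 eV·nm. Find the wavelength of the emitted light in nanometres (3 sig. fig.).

For Z = 6 the level energies scale as Z², so the effective Rydberg energy is 13.6 × 36 = 489.6 eV.
ΔE = 489.6 × (1/2² − 1/3²) = 489.6 × 0.1389 = 68.00 eV.
λ = hc/ΔE = 1240 / 68.00 = 18.2 nm.

18.2 nm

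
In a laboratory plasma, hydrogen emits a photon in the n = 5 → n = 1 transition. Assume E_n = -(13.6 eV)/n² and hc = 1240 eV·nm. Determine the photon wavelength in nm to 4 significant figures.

ΔE = 13.60 × (1/1² − 1/5²) = 13.60 × 0.9600 = 13.06 eV.
λ = hc/ΔE = 1240 / 13.06 = 94.98 nm.
This line belongs to the Lyman series.

94.98 nm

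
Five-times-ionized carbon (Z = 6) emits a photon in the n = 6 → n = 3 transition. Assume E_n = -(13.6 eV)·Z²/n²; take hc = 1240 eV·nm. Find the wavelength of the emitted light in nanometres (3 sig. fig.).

30.4 nm

For Z = 6 the level energies scale as Z², so the effective Rydberg energy is 13.6 × 36 = 489.6 eV.
ΔE = 489.6 × (1/3² − 1/6²) = 489.6 × 0.08333 = 40.80 eV.
λ = hc/ΔE = 1240 / 40.80 = 30.4 nm.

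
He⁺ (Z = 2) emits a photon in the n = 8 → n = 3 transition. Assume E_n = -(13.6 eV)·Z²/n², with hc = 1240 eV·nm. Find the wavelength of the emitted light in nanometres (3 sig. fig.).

For Z = 2 the level energies scale as Z², so the effective Rydberg energy is 13.6 × 4 = 54.40 eV.
ΔE = 54.40 × (1/3² − 1/8²) = 54.40 × 0.09549 = 5.194 eV.
λ = hc/ΔE = 1240 / 5.194 = 239 nm.

239 nm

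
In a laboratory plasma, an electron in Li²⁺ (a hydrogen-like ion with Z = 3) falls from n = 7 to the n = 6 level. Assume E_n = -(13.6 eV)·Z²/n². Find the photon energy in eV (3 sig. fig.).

The Bohr energies scale as Z², so for Z = 3: E_n = −122.4/n² eV.
E_7 = −122.4/49 = −2.498 eV and E_6 = −122.4/36 = −3.400 eV.
The photon energy is |E_7 − E_6| = 0.902 eV.

0.902 eV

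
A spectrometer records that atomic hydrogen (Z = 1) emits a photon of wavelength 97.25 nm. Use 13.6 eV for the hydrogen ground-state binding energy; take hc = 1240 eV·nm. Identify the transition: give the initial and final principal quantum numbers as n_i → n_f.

n_i = 4, n_f = 1

The photon energy is ΔE = hc/λ = 1240 / 97.25 = 12.75 eV.
With Z = 1, ΔE = 13.60 × (1/n_f² − 1/n_i²), so 1/n_f² − 1/n_i² = 0.9375.
Trying n_f = 1 gives 1/n_i² = 0.06245, i.e. n_i ≈ 4; this pair matches.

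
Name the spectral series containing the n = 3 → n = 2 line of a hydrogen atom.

The series is set by the lower level: n_f = 2 is the Balmer series.

Balmer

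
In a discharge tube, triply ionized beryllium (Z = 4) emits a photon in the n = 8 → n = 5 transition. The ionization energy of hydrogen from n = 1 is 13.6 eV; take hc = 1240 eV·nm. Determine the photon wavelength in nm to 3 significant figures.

234 nm

For Z = 4 the level energies scale as Z², so the effective Rydberg energy is 13.6 × 16 = 217.6 eV.
ΔE = 217.6 × (1/5² − 1/8²) = 217.6 × 0.02438 = 5.304 eV.
λ = hc/ΔE = 1240 / 5.304 = 234 nm.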